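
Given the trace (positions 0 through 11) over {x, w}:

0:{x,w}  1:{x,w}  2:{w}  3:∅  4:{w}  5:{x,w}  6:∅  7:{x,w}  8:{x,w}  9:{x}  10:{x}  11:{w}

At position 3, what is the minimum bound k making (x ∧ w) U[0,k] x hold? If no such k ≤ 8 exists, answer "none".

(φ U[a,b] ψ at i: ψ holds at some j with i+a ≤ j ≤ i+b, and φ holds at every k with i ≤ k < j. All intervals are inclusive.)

Need earliest j ≥ 3 with x, and (x ∧ w) at every k in [3,j-1].
  j=3: rhs fails.
  j=4: rhs fails.
  j=5: rhs holds but lhs fails at k=3.
  j=6: rhs fails.
  j=7: rhs holds but lhs fails at k=3.
  j=8: rhs holds but lhs fails at k=3.
  j=9: rhs holds but lhs fails at k=3.
  j=10: rhs holds but lhs fails at k=3.
  j=11: rhs fails.
No witness within the range → none.

none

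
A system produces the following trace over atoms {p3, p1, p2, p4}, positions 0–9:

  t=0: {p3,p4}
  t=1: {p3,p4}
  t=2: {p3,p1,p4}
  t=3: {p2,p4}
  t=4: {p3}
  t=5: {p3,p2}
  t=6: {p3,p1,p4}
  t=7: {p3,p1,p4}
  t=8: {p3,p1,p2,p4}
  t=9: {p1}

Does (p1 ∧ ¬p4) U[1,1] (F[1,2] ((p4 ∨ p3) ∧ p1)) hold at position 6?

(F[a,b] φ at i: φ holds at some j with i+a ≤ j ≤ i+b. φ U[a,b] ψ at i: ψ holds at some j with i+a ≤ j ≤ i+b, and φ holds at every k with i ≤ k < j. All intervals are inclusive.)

Need some j in [7,7] with F[1,2] ((p4 ∨ p3) ∧ p1), and (p1 ∧ ¬p4) at every k in [6,j-1].
  j=7: F[1,2] ((p4 ∨ p3) ∧ p1) holds, but (p1 ∧ ¬p4) fails at k=6 → not this j.
No j in the window works → until fails.

No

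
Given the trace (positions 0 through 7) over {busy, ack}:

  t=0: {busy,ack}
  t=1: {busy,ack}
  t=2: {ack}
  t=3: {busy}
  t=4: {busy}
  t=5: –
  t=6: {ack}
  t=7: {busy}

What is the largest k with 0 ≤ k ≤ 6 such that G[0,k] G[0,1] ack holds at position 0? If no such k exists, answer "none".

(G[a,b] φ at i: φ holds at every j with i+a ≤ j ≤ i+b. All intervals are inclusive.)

1

G[0,1] ack must hold from j=0 onward; find where it first fails.
  j=0: holds
  j=1: holds
  j=2: fails
Holds on [0,1], so largest k = 1.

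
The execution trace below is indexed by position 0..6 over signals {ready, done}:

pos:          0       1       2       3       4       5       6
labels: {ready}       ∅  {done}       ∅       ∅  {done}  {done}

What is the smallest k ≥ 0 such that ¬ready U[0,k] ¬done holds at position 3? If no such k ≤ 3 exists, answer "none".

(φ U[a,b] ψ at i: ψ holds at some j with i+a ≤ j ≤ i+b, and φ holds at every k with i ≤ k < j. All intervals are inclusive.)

0

Need earliest j ≥ 3 with ¬done, and ¬ready at every k in [3,j-1].
  j=3: rhs holds (empty prefix). k = 0.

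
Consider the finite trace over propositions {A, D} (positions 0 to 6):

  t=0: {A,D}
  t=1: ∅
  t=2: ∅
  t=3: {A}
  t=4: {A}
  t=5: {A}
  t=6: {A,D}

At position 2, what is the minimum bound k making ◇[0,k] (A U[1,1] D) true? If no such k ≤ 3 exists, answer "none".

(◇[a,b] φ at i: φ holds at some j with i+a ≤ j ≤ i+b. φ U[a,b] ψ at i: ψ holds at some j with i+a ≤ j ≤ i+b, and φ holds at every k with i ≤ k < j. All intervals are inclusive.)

Scan j = 2,3,… for (A U[1,1] D):
  j=2: fails
  j=3: fails
  j=4: fails
  j=5: holds
First hit at j=5, so smallest k = 5-2 = 3.

3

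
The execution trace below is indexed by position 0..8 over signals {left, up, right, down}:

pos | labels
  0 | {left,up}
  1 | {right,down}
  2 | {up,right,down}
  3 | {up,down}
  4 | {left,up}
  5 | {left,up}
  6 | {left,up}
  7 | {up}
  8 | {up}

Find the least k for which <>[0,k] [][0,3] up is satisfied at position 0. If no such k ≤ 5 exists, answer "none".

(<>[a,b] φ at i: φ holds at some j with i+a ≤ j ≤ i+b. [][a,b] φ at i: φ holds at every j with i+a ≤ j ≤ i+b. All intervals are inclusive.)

Scan j = 0,1,… for [][0,3] up:
  j=0: fails
  j=1: fails
  j=2: holds
First hit at j=2, so smallest k = 2-0 = 2.

2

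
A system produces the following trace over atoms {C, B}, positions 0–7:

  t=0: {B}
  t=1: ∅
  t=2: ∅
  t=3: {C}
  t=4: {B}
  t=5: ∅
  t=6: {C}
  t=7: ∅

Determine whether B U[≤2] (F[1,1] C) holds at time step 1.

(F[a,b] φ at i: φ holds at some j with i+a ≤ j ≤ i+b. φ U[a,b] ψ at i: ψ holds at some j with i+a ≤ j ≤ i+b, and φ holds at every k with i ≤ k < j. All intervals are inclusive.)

No

Need some j in [1,3] with F[1,1] C, and B at every k in [1,j-1].
  j=1: F[1,1] C — fails (none in [2,2]).
  j=2: F[1,1] C holds, but B fails at k=1 → not this j.
  j=3: F[1,1] C — fails (none in [4,4]).
No j in the window works → until fails.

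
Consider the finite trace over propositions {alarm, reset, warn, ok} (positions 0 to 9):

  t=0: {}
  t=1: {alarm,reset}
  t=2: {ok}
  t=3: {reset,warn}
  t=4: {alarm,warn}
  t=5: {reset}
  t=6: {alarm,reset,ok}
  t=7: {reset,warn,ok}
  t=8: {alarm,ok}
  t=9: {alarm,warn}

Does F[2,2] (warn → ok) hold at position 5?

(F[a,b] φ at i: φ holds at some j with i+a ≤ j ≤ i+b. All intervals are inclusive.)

Check (warn → ok) at each j in [7,7]:
  j=7: true
Found at j=7 → formula holds.

Yes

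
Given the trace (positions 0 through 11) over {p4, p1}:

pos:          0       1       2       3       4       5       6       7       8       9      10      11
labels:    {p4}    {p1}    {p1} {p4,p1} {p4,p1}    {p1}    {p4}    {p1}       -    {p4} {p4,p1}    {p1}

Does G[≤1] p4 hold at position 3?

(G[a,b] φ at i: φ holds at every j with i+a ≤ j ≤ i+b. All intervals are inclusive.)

Check p4 at every j in [3,4]:
  j=3: true
  j=4: true
All positions satisfy it → formula holds.

Holds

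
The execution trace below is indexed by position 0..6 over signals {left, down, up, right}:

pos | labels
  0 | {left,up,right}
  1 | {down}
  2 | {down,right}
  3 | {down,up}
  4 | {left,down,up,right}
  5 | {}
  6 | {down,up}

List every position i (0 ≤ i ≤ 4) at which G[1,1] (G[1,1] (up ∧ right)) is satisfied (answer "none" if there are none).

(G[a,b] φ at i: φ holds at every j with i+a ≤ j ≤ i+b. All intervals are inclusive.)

Evaluate at each i in [0,4]:
  i=0: ✗ (fails at j=1)
  i=1: ✗ (fails at j=2)
  i=2: ✓ (all of [3,3])
  i=3: ✗ (fails at j=4)
  i=4: ✗ (fails at j=5)

2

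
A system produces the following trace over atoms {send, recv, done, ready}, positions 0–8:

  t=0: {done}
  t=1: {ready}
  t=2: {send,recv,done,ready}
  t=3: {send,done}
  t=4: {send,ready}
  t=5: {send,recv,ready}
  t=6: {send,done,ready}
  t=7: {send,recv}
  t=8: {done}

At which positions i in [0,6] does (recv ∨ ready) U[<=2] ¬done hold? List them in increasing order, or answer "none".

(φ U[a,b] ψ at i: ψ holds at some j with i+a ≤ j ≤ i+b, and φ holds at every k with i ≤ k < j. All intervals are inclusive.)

Evaluate at each i in [0,6]:
  i=0: ✗ (lhs fails at k=0 before rhs at j=1)
  i=1: ✓ (rhs at j=1)
  i=2: ✗ (lhs fails at k=3 before rhs at j=4)
  i=3: ✗ (lhs fails at k=3 before rhs at j=4)
  i=4: ✓ (rhs at j=4)
  i=5: ✓ (rhs at j=5)
  i=6: ✓ (rhs at j=7; lhs holds on [6,6])

1, 4, 5, 6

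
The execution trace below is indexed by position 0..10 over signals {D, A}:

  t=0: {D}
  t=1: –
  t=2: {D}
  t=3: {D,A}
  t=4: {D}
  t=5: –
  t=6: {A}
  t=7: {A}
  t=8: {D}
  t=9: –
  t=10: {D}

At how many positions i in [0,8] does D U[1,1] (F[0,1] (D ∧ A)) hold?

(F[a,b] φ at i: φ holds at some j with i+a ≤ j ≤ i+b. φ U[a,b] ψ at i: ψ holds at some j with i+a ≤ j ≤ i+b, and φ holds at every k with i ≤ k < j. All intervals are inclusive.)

1

Evaluate at each i in [0,8]:
  i=0: ✗ (no rhs in [1,1])
  i=1: ✗ (lhs fails at k=1 before rhs at j=2)
  i=2: ✓ (rhs at j=3; lhs holds on [2,2])
  i=3: ✗ (no rhs in [4,4])
  i=4: ✗ (no rhs in [5,5])
  i=5: ✗ (no rhs in [6,6])
  i=6: ✗ (no rhs in [7,7])
  i=7: ✗ (no rhs in [8,8])
  i=8: ✗ (no rhs in [9,9])
Positions where it holds: {2} → 1.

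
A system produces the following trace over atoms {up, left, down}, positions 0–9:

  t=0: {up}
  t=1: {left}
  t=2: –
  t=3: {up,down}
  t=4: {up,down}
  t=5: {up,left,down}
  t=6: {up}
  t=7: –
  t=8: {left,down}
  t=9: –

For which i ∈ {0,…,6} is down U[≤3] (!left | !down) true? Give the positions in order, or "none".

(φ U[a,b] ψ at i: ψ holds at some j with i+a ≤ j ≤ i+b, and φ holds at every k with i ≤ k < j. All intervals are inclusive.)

Evaluate at each i in [0,6]:
  i=0: ✓ (rhs at j=0)
  i=1: ✓ (rhs at j=1)
  i=2: ✓ (rhs at j=2)
  i=3: ✓ (rhs at j=3)
  i=4: ✓ (rhs at j=4)
  i=5: ✓ (rhs at j=6; lhs holds on [5,5])
  i=6: ✓ (rhs at j=6)

0, 1, 2, 3, 4, 5, 6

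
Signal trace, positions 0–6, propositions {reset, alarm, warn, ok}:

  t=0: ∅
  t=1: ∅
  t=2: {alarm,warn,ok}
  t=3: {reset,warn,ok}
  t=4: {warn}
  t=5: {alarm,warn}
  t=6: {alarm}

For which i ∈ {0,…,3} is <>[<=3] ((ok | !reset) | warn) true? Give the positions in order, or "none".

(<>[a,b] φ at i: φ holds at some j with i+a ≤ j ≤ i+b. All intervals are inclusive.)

Evaluate at each i in [0,3]:
  i=0: ✓ (witness j=0)
  i=1: ✓ (witness j=1)
  i=2: ✓ (witness j=2)
  i=3: ✓ (witness j=3)

0, 1, 2, 3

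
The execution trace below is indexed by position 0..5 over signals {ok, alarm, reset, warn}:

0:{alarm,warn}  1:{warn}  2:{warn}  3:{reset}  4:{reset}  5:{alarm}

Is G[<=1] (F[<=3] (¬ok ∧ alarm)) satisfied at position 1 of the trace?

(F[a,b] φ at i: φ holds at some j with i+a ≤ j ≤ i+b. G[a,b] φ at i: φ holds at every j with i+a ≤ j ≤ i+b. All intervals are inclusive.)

Check F[<=3] (¬ok ∧ alarm) at every j in [1,2]:
  j=1: fails (none in [1,4])
  j=2: holds (witness at 5)
Fails at j=1 → formula fails.

False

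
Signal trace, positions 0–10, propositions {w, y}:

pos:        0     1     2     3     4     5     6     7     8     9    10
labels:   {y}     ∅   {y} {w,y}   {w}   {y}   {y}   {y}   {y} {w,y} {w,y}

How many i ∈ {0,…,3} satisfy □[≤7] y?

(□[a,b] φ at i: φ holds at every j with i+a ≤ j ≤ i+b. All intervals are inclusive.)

0

Evaluate at each i in [0,3]:
  i=0: ✗ (fails at j=1)
  i=1: ✗ (fails at j=1)
  i=2: ✗ (fails at j=4)
  i=3: ✗ (fails at j=4)
Positions where it holds: {} → 0.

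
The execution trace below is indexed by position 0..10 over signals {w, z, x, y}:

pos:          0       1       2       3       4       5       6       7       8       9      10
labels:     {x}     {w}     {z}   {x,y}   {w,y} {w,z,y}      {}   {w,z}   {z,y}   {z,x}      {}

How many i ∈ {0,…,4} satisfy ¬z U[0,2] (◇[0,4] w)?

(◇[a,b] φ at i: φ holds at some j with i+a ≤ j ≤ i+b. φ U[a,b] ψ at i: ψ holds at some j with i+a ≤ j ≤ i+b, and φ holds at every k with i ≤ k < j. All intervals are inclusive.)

5

Evaluate at each i in [0,4]:
  i=0: ✓ (rhs at j=0)
  i=1: ✓ (rhs at j=1)
  i=2: ✓ (rhs at j=2)
  i=3: ✓ (rhs at j=3)
  i=4: ✓ (rhs at j=4)
Positions where it holds: {0, 1, 2, 3, 4} → 5.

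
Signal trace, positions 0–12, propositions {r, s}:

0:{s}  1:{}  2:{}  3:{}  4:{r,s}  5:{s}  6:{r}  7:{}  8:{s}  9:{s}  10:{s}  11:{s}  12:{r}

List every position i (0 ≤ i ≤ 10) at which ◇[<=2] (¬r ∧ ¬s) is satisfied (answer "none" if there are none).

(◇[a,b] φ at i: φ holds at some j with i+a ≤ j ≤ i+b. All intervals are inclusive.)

Evaluate at each i in [0,10]:
  i=0: ✓ (witness j=1)
  i=1: ✓ (witness j=1)
  i=2: ✓ (witness j=2)
  i=3: ✓ (witness j=3)
  i=4: ✗ (none in [4,6])
  i=5: ✓ (witness j=7)
  i=6: ✓ (witness j=7)
  i=7: ✓ (witness j=7)
  i=8: ✗ (none in [8,10])
  i=9: ✗ (none in [9,11])
  i=10: ✗ (none in [10,12])

0, 1, 2, 3, 5, 6, 7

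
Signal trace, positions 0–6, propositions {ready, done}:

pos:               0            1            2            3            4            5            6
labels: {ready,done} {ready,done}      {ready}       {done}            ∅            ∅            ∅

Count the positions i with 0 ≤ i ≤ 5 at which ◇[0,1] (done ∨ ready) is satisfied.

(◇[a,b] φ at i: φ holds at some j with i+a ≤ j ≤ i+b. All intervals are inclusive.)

4

Evaluate at each i in [0,5]:
  i=0: ✓ (witness j=0)
  i=1: ✓ (witness j=1)
  i=2: ✓ (witness j=2)
  i=3: ✓ (witness j=3)
  i=4: ✗ (none in [4,5])
  i=5: ✗ (none in [5,6])
Positions where it holds: {0, 1, 2, 3} → 4.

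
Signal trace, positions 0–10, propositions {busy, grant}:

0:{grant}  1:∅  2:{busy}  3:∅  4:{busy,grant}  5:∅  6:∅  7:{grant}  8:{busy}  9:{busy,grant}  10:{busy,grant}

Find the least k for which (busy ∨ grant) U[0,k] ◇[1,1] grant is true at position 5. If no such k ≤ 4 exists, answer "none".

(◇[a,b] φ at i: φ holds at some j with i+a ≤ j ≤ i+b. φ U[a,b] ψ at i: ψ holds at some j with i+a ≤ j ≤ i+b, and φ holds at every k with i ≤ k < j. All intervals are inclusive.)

Need earliest j ≥ 5 with ◇[1,1] grant, and (busy ∨ grant) at every k in [5,j-1].
  j=5: rhs fails.
  j=6: rhs holds but lhs fails at k=5.
  j=7: rhs fails.
  j=8: rhs holds but lhs fails at k=5.
  j=9: rhs holds but lhs fails at k=5.
No witness within the range → none.

none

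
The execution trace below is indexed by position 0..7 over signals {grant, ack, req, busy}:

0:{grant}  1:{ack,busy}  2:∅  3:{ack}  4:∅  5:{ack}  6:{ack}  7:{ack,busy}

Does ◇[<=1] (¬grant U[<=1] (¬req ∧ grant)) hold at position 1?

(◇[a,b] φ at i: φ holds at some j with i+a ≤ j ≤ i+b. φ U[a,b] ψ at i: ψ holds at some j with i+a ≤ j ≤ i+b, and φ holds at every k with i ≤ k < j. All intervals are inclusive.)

Check (¬grant U[<=1] (¬req ∧ grant)) at each j in [1,2]:
  j=1: fails
  j=2: fails
No position in the window satisfies it → formula fails.

Does not hold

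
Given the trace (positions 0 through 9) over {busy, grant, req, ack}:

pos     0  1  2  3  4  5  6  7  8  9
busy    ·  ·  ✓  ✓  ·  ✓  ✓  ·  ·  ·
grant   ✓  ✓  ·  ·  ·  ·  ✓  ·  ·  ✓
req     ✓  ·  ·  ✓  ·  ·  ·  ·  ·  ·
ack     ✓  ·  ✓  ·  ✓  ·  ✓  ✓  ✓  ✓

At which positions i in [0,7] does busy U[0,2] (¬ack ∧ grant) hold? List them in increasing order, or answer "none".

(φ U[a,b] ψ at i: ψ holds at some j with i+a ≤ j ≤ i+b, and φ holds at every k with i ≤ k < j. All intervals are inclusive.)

1

Evaluate at each i in [0,7]:
  i=0: ✗ (lhs fails at k=0 before rhs at j=1)
  i=1: ✓ (rhs at j=1)
  i=2: ✗ (no rhs in [2,4])
  i=3: ✗ (no rhs in [3,5])
  i=4: ✗ (no rhs in [4,6])
  i=5: ✗ (no rhs in [5,7])
  i=6: ✗ (no rhs in [6,8])
  i=7: ✗ (no rhs in [7,9])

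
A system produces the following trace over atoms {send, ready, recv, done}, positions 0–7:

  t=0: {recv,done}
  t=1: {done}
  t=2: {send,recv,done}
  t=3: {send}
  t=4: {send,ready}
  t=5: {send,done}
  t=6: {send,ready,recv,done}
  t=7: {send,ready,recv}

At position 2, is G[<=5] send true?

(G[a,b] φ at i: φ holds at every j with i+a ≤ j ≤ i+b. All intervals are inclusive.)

Yes

Check send at every j in [2,7]:
  j=2: true
  j=3: true
  j=4: true
  j=5: true
  j=6: true
  j=7: true
All positions satisfy it → formula holds.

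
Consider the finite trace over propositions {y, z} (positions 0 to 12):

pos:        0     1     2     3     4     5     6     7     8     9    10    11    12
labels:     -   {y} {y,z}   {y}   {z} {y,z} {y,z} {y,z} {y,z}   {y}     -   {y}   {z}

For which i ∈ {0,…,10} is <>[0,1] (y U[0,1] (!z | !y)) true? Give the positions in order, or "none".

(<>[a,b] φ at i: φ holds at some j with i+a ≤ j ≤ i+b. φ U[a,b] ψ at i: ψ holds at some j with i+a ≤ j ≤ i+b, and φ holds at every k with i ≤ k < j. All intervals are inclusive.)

Evaluate at each i in [0,10]:
  i=0: ✓ (witness j=0)
  i=1: ✓ (witness j=1)
  i=2: ✓ (witness j=2)
  i=3: ✓ (witness j=3)
  i=4: ✓ (witness j=4)
  i=5: ✗ (none in [5,6])
  i=6: ✗ (none in [6,7])
  i=7: ✓ (witness j=8)
  i=8: ✓ (witness j=8)
  i=9: ✓ (witness j=9)
  i=10: ✓ (witness j=10)

0, 1, 2, 3, 4, 7, 8, 9, 10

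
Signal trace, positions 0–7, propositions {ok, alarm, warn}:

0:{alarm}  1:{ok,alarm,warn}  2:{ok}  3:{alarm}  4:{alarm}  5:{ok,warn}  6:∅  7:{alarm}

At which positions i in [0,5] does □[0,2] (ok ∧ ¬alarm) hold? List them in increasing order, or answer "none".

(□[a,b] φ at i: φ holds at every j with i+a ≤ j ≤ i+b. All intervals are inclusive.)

none

Evaluate at each i in [0,5]:
  i=0: ✗ (fails at j=0)
  i=1: ✗ (fails at j=1)
  i=2: ✗ (fails at j=3)
  i=3: ✗ (fails at j=3)
  i=4: ✗ (fails at j=4)
  i=5: ✗ (fails at j=6)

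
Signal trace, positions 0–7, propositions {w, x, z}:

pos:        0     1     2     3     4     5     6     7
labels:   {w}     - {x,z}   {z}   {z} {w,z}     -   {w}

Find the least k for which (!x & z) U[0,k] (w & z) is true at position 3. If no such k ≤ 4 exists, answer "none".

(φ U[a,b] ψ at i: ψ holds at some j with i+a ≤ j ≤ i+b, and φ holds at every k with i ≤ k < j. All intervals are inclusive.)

2

Need earliest j ≥ 3 with (w & z), and (!x & z) at every k in [3,j-1].
  j=3: rhs fails.
  j=4: rhs fails.
  j=5: rhs holds; lhs holds on [3,4]. k = 2.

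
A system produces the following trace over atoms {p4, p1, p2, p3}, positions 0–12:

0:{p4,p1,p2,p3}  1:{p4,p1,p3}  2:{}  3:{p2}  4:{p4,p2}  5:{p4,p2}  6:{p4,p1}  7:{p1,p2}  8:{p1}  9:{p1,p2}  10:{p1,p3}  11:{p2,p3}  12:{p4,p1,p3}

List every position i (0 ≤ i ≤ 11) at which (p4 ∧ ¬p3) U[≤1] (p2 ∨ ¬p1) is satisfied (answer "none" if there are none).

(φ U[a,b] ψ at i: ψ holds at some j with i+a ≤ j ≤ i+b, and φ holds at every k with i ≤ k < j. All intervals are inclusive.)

0, 2, 3, 4, 5, 6, 7, 9, 11

Evaluate at each i in [0,11]:
  i=0: ✓ (rhs at j=0)
  i=1: ✗ (lhs fails at k=1 before rhs at j=2)
  i=2: ✓ (rhs at j=2)
  i=3: ✓ (rhs at j=3)
  i=4: ✓ (rhs at j=4)
  i=5: ✓ (rhs at j=5)
  i=6: ✓ (rhs at j=7; lhs holds on [6,6])
  i=7: ✓ (rhs at j=7)
  i=8: ✗ (lhs fails at k=8 before rhs at j=9)
  i=9: ✓ (rhs at j=9)
  i=10: ✗ (lhs fails at k=10 before rhs at j=11)
  i=11: ✓ (rhs at j=11)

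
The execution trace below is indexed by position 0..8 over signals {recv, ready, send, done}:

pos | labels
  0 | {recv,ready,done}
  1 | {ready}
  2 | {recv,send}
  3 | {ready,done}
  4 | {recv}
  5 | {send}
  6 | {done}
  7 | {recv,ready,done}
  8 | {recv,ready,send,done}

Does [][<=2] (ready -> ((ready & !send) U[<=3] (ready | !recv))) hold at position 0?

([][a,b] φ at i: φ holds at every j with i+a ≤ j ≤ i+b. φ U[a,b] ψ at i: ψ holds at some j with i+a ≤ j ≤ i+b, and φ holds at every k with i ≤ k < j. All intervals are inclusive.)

True

Check (ready -> ((ready & !send) U[<=3] (ready | !recv))) at every j in [0,2]:
  j=0: antecedent true; consequent holds → ✓
  j=1: antecedent true; consequent holds → ✓
  j=2: antecedent false → ✓
All positions satisfy it → formula holds.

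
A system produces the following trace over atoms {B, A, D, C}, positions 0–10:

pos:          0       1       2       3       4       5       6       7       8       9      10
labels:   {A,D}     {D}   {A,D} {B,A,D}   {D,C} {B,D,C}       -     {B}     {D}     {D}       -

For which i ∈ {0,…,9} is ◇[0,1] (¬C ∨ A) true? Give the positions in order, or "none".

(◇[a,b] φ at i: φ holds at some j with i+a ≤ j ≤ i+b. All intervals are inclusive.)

0, 1, 2, 3, 5, 6, 7, 8, 9

Evaluate at each i in [0,9]:
  i=0: ✓ (witness j=0)
  i=1: ✓ (witness j=1)
  i=2: ✓ (witness j=2)
  i=3: ✓ (witness j=3)
  i=4: ✗ (none in [4,5])
  i=5: ✓ (witness j=6)
  i=6: ✓ (witness j=6)
  i=7: ✓ (witness j=7)
  i=8: ✓ (witness j=8)
  i=9: ✓ (witness j=9)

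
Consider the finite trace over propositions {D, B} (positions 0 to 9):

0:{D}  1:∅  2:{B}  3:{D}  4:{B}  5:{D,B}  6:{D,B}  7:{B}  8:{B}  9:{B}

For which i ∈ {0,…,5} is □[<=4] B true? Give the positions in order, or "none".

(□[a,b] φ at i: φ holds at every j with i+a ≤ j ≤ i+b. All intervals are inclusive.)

Evaluate at each i in [0,5]:
  i=0: ✗ (fails at j=0)
  i=1: ✗ (fails at j=1)
  i=2: ✗ (fails at j=3)
  i=3: ✗ (fails at j=3)
  i=4: ✓ (all of [4,8])
  i=5: ✓ (all of [5,9])

4, 5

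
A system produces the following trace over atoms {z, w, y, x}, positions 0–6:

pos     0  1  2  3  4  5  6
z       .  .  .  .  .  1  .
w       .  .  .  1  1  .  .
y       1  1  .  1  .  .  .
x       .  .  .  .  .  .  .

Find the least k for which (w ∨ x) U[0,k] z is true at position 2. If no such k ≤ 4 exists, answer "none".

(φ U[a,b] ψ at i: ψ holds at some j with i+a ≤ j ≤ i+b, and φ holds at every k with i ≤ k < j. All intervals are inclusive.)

none

Need earliest j ≥ 2 with z, and (w ∨ x) at every k in [2,j-1].
  j=2: rhs fails.
  j=3: rhs fails.
  j=4: rhs fails.
  j=5: rhs holds but lhs fails at k=2.
  j=6: rhs fails.
No witness within the range → none.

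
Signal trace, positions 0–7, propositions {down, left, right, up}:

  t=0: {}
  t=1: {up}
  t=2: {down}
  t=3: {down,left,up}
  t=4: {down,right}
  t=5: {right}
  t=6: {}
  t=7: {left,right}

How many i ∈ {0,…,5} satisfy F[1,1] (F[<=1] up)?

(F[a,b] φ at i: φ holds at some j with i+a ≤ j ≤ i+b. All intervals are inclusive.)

Evaluate at each i in [0,5]:
  i=0: ✓ (witness j=1)
  i=1: ✓ (witness j=2)
  i=2: ✓ (witness j=3)
  i=3: ✗ (none in [4,4])
  i=4: ✗ (none in [5,5])
  i=5: ✗ (none in [6,6])
Positions where it holds: {0, 1, 2} → 3.

3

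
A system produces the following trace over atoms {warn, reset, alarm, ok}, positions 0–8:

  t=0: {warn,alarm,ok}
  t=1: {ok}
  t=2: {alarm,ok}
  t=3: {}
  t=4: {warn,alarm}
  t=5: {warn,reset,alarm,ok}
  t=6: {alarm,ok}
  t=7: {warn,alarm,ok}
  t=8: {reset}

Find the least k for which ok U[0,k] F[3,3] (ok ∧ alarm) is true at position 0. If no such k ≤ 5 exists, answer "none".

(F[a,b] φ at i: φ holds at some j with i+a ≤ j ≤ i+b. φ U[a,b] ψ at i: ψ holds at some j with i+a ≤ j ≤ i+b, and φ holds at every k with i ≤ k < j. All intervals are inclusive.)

2

Need earliest j ≥ 0 with F[3,3] (ok ∧ alarm), and ok at every k in [0,j-1].
  j=0: rhs fails.
  j=1: rhs fails.
  j=2: rhs holds; lhs holds on [0,1]. k = 2.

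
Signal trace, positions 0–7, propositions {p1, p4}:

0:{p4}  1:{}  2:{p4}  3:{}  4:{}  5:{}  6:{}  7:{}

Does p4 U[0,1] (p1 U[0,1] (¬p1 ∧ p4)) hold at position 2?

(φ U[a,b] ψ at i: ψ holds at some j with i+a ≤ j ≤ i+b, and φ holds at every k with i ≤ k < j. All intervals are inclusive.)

Need some j in [2,3] with (p1 U[0,1] (¬p1 ∧ p4)), and p4 at every k in [2,j-1].
  j=2: (p1 U[0,1] (¬p1 ∧ p4)) holds; no prefix to check → satisfied.

True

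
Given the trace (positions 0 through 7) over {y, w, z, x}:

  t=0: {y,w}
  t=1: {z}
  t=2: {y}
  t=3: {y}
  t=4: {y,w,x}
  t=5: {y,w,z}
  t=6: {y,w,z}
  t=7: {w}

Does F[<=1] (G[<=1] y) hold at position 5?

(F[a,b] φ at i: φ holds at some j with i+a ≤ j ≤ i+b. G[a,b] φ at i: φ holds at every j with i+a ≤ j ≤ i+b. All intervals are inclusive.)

Holds

Check G[<=1] y at each j in [5,6]:
  j=5: holds on [5,6]
  j=6: fails at 7
Found at j=5 → formula holds.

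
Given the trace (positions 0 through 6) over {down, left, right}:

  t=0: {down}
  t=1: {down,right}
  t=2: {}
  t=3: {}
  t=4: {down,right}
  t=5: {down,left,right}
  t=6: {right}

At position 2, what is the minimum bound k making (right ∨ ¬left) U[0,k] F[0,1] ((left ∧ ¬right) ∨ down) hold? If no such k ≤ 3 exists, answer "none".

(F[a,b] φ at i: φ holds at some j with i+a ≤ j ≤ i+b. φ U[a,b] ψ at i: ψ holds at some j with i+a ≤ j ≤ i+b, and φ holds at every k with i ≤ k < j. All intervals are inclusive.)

Need earliest j ≥ 2 with F[0,1] ((left ∧ ¬right) ∨ down), and (right ∨ ¬left) at every k in [2,j-1].
  j=2: rhs fails.
  j=3: rhs holds; lhs holds on [2,2]. k = 1.

1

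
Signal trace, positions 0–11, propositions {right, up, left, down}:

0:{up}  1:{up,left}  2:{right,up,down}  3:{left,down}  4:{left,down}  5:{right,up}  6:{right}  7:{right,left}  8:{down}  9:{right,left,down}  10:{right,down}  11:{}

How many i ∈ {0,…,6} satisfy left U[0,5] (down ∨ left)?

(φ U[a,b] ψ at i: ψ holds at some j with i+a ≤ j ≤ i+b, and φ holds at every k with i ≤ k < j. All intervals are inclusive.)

Evaluate at each i in [0,6]:
  i=0: ✗ (lhs fails at k=0 before rhs at j=1)
  i=1: ✓ (rhs at j=1)
  i=2: ✓ (rhs at j=2)
  i=3: ✓ (rhs at j=3)
  i=4: ✓ (rhs at j=4)
  i=5: ✗ (lhs fails at k=5 before rhs at j=7)
  i=6: ✗ (lhs fails at k=6 before rhs at j=7)
Positions where it holds: {1, 2, 3, 4} → 4.

4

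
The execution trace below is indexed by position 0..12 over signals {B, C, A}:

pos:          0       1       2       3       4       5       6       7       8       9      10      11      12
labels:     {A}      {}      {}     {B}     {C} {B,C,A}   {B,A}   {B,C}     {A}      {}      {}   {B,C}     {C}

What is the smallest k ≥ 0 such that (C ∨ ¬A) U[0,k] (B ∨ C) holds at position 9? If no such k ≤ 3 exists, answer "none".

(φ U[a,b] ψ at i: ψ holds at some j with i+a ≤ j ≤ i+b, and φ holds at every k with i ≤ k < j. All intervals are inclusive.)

Need earliest j ≥ 9 with (B ∨ C), and (C ∨ ¬A) at every k in [9,j-1].
  j=9: rhs fails.
  j=10: rhs fails.
  j=11: rhs holds; lhs holds on [9,10]. k = 2.

2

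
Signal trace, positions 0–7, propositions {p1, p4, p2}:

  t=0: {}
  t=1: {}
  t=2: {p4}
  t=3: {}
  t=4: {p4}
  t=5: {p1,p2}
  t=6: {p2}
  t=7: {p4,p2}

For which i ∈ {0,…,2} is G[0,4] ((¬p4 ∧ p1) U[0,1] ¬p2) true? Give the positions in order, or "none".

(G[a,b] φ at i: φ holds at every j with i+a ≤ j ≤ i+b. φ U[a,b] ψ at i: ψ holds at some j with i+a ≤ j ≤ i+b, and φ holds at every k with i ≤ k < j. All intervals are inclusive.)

Evaluate at each i in [0,2]:
  i=0: ✓ (all of [0,4])
  i=1: ✗ (fails at j=5)
  i=2: ✗ (fails at j=5)

0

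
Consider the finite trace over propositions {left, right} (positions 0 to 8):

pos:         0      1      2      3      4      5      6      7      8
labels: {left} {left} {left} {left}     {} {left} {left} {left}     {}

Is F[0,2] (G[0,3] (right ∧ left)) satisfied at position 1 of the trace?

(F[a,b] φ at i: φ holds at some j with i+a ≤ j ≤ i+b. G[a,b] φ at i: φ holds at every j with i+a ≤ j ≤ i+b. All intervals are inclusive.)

Check G[0,3] (right ∧ left) at each j in [1,3]:
  j=1: fails at 1
  j=2: fails at 2
  j=3: fails at 3
No position in the window satisfies it → formula fails.

False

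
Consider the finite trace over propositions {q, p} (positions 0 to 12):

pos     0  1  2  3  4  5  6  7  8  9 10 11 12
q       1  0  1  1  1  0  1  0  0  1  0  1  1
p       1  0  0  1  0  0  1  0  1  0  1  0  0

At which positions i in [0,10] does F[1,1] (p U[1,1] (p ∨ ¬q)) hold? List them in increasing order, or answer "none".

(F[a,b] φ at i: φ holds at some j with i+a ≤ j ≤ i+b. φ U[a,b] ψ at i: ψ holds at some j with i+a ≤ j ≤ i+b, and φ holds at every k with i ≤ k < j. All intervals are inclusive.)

5

Evaluate at each i in [0,10]:
  i=0: ✗ (none in [1,1])
  i=1: ✗ (none in [2,2])
  i=2: ✗ (none in [3,3])
  i=3: ✗ (none in [4,4])
  i=4: ✗ (none in [5,5])
  i=5: ✓ (witness j=6)
  i=6: ✗ (none in [7,7])
  i=7: ✗ (none in [8,8])
  i=8: ✗ (none in [9,9])
  i=9: ✗ (none in [10,10])
  i=10: ✗ (none in [11,11])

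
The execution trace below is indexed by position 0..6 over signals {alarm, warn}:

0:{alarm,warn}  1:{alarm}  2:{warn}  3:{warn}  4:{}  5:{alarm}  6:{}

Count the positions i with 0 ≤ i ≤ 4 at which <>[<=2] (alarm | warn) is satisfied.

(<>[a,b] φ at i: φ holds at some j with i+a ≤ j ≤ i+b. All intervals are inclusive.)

5

Evaluate at each i in [0,4]:
  i=0: ✓ (witness j=0)
  i=1: ✓ (witness j=1)
  i=2: ✓ (witness j=2)
  i=3: ✓ (witness j=3)
  i=4: ✓ (witness j=5)
Positions where it holds: {0, 1, 2, 3, 4} → 5.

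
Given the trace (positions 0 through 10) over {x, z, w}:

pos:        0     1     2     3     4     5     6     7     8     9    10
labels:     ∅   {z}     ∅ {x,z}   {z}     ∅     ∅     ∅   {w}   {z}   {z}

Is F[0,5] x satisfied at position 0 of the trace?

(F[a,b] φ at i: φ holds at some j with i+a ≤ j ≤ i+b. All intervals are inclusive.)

True

Check x at each j in [0,5]:
  j=0: false
  j=1: false
  j=2: false
  j=3: true
  j=4: false
  j=5: false
Found at j=3 → formula holds.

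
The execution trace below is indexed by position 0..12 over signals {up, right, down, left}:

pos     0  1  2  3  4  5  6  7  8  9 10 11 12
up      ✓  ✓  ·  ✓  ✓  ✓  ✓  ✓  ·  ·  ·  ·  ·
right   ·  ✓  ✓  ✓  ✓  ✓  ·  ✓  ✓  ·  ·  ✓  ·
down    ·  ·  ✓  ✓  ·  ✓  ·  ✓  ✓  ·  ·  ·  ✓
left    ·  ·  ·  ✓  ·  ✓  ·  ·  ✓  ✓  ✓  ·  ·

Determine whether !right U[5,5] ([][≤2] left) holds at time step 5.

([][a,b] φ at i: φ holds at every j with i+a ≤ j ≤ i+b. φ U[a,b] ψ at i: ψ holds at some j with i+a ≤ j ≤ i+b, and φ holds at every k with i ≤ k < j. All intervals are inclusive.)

Need some j in [10,10] with [][≤2] left, and !right at every k in [5,j-1].
  j=10: [][≤2] left — fails at 11.
No j in the window works → until fails.

False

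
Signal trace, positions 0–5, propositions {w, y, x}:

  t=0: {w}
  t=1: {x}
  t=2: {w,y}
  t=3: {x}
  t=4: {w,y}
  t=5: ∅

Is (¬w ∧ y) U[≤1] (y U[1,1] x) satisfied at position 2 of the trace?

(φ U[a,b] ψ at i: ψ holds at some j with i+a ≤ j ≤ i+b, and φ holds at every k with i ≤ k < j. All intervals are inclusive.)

Need some j in [2,3] with (y U[1,1] x), and (¬w ∧ y) at every k in [2,j-1].
  j=2: (y U[1,1] x) holds; no prefix to check → satisfied.

Yes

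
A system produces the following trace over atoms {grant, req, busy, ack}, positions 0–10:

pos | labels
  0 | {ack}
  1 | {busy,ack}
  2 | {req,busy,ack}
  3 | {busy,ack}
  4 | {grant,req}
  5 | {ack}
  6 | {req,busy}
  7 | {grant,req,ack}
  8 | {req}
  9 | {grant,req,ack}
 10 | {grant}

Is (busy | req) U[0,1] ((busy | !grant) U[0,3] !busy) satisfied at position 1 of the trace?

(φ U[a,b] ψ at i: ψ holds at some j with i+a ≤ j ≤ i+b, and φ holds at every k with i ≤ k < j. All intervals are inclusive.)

Need some j in [1,2] with ((busy | !grant) U[0,3] !busy), and (busy | req) at every k in [1,j-1].
  j=1: ((busy | !grant) U[0,3] !busy) holds; no prefix to check → satisfied.

Holds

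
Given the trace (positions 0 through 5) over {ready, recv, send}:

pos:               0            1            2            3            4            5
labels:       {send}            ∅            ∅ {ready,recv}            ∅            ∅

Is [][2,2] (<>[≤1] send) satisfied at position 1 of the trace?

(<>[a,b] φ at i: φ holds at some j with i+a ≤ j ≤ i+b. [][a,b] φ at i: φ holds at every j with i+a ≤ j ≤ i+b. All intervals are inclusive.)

Check <>[≤1] send at every j in [3,3]:
  j=3: fails (none in [3,4])
Fails at j=3 → formula fails.

Does not hold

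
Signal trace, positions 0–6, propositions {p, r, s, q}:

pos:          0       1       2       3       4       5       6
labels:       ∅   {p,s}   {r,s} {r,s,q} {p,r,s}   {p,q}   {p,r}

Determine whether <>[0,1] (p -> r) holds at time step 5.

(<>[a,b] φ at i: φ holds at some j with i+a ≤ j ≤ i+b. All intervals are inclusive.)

Yes

Check (p -> r) at each j in [5,6]:
  j=5: false
  j=6: true
Found at j=6 → formula holds.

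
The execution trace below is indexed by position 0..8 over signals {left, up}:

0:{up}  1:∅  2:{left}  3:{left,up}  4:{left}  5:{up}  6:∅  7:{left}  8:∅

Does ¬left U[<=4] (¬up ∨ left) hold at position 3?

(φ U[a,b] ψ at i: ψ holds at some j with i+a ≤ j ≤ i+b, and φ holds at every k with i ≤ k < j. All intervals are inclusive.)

Yes

Need some j in [3,7] with (¬up ∨ left), and ¬left at every k in [3,j-1].
  j=3: (¬up ∨ left) holds; no prefix to check → satisfied.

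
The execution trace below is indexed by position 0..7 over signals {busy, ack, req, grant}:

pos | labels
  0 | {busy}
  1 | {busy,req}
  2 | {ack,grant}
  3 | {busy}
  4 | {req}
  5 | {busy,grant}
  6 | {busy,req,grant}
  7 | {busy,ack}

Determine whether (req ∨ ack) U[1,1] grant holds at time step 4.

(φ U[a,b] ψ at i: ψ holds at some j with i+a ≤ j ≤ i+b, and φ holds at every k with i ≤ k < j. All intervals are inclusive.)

Need some j in [5,5] with grant, and (req ∨ ack) at every k in [4,j-1].
  j=5: grant holds; (req ∨ ack) holds at every k in [4,4] → satisfied.

Holds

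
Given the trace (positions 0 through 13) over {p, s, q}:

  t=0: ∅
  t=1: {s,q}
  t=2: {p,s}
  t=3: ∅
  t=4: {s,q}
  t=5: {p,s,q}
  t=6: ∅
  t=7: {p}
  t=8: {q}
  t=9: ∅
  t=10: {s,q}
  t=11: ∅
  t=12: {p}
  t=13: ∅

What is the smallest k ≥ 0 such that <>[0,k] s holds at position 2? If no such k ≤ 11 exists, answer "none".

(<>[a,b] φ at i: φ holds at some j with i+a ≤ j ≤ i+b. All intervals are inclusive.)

Scan j = 2,3,… for s:
  j=2: holds
First hit at j=2, so smallest k = 2-2 = 0.

0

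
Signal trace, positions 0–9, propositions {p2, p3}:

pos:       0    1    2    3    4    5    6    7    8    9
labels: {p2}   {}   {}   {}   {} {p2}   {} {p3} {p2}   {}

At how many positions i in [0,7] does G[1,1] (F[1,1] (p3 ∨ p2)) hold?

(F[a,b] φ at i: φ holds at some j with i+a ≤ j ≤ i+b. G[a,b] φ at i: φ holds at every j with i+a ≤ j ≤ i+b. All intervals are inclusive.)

3

Evaluate at each i in [0,7]:
  i=0: ✗ (fails at j=1)
  i=1: ✗ (fails at j=2)
  i=2: ✗ (fails at j=3)
  i=3: ✓ (all of [4,4])
  i=4: ✗ (fails at j=5)
  i=5: ✓ (all of [6,6])
  i=6: ✓ (all of [7,7])
  i=7: ✗ (fails at j=8)
Positions where it holds: {3, 5, 6} → 3.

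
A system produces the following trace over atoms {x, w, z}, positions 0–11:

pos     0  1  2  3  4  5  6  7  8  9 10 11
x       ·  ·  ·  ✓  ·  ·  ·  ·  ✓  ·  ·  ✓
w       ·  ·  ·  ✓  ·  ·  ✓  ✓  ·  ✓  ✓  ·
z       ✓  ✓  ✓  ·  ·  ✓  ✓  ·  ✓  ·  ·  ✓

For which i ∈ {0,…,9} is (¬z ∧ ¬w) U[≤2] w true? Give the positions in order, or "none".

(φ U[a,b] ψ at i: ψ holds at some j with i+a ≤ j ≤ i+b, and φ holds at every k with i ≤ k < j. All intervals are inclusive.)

3, 6, 7, 9

Evaluate at each i in [0,9]:
  i=0: ✗ (no rhs in [0,2])
  i=1: ✗ (lhs fails at k=1 before rhs at j=3)
  i=2: ✗ (lhs fails at k=2 before rhs at j=3)
  i=3: ✓ (rhs at j=3)
  i=4: ✗ (lhs fails at k=5 before rhs at j=6)
  i=5: ✗ (lhs fails at k=5 before rhs at j=6)
  i=6: ✓ (rhs at j=6)
  i=7: ✓ (rhs at j=7)
  i=8: ✗ (lhs fails at k=8 before rhs at j=9)
  i=9: ✓ (rhs at j=9)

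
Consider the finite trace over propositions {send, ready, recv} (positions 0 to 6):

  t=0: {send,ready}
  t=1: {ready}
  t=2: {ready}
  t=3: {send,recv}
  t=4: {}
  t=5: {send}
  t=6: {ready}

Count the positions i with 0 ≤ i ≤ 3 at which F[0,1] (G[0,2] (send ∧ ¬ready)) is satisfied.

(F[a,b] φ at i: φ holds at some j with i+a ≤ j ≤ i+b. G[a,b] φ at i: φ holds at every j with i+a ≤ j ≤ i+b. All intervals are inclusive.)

0

Evaluate at each i in [0,3]:
  i=0: ✗ (none in [0,1])
  i=1: ✗ (none in [1,2])
  i=2: ✗ (none in [2,3])
  i=3: ✗ (none in [3,4])
Positions where it holds: {} → 0.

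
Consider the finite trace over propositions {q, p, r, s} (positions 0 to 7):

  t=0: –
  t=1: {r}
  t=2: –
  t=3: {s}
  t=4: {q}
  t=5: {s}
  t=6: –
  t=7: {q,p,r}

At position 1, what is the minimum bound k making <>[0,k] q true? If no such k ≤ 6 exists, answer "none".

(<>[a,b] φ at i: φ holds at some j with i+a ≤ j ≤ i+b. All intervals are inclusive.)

Scan j = 1,2,… for q:
  j=1: fails
  j=2: fails
  j=3: fails
  j=4: holds
First hit at j=4, so smallest k = 4-1 = 3.

3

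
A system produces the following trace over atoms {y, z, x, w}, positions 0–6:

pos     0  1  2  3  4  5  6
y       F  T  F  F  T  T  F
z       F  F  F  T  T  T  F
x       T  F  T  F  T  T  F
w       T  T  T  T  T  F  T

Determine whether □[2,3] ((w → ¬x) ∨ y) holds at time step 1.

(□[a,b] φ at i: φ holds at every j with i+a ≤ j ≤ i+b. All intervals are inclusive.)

Yes

Check ((w → ¬x) ∨ y) at every j in [3,4]:
  j=3: true
  j=4: true
All positions satisfy it → formula holds.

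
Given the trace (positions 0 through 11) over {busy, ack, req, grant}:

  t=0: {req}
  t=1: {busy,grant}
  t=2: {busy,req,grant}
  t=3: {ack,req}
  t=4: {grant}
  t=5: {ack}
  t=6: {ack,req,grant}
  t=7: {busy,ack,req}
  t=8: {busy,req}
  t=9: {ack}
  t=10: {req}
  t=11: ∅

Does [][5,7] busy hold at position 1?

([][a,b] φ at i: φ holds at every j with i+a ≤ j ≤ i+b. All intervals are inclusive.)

False

Check busy at every j in [6,8]:
  j=6: false
  j=7: true
  j=8: true
Fails at j=6 → formula fails.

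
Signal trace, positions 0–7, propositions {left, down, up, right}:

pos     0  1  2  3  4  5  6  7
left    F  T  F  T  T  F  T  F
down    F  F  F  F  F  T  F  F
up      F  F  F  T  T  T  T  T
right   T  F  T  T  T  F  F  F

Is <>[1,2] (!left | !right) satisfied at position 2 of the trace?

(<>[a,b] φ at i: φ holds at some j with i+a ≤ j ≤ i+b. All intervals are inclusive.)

False

Check (!left | !right) at each j in [3,4]:
  j=3: false
  j=4: false
No position in the window satisfies it → formula fails.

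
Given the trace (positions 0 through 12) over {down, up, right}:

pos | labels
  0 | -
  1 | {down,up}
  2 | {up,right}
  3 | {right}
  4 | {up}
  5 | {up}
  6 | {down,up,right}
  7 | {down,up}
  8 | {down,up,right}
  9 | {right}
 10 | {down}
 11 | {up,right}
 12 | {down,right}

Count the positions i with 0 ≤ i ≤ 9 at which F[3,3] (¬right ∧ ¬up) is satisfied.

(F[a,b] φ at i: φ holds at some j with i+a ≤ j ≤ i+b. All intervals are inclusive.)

Evaluate at each i in [0,9]:
  i=0: ✗ (none in [3,3])
  i=1: ✗ (none in [4,4])
  i=2: ✗ (none in [5,5])
  i=3: ✗ (none in [6,6])
  i=4: ✗ (none in [7,7])
  i=5: ✗ (none in [8,8])
  i=6: ✗ (none in [9,9])
  i=7: ✓ (witness j=10)
  i=8: ✗ (none in [11,11])
  i=9: ✗ (none in [12,12])
Positions where it holds: {7} → 1.

1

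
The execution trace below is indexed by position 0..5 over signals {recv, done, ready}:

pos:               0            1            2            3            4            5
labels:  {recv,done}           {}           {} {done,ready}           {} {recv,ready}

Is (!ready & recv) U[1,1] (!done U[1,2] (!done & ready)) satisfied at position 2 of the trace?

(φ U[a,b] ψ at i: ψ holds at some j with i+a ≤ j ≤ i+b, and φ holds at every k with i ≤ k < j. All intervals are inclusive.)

No

Need some j in [3,3] with (!done U[1,2] (!done & ready)), and (!ready & recv) at every k in [2,j-1].
  j=3: (!done U[1,2] (!done & ready)) — fails.
No j in the window works → until fails.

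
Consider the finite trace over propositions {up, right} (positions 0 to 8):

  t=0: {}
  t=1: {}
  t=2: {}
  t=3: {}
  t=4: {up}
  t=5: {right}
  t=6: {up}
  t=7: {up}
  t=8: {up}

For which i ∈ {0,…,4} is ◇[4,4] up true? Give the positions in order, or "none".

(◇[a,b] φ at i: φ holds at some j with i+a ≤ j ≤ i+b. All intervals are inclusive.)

Evaluate at each i in [0,4]:
  i=0: ✓ (witness j=4)
  i=1: ✗ (none in [5,5])
  i=2: ✓ (witness j=6)
  i=3: ✓ (witness j=7)
  i=4: ✓ (witness j=8)

0, 2, 3, 4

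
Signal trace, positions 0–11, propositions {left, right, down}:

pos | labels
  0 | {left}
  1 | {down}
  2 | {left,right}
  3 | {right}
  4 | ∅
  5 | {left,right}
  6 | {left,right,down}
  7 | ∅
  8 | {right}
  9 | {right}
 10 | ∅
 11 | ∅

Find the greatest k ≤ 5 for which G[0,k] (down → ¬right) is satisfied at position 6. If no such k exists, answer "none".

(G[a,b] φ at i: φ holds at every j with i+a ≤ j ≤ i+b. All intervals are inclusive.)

(down → ¬right) must hold from j=6 onward; find where it first fails.
  j=6: fails → no k works.

none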